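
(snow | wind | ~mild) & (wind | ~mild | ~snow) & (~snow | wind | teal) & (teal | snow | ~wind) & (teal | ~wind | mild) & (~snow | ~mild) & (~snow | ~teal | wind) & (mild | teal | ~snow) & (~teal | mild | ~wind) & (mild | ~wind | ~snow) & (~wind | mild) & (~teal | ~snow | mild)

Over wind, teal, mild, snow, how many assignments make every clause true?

There are 2^4 = 16 truth assignments over (wind, teal, mild, snow).
Check each against the 12 clauses (columns in the order wind, teal, mild, snow):
  F F F F  ✓ satisfies all
  F F F T  ✗ fails (~snow | wind | teal)
  F F T F  ✗ fails (snow | wind | ~mild)
  F F T T  ✗ fails (wind | ~mild | ~snow)
  F T F F  ✓ satisfies all
  F T F T  ✗ fails (~snow | ~teal | wind)
  F T T F  ✗ fails (snow | wind | ~mild)
  F T T T  ✗ fails (wind | ~mild | ~snow)
  T F F F  ✗ fails (teal | snow | ~wind)
  T F F T  ✗ fails (teal | ~wind | mild)
  T F T F  ✗ fails (teal | snow | ~wind)
  T F T T  ✗ fails (~snow | ~mild)
  T T F F  ✗ fails (~teal | mild | ~wind)
  T T F T  ✗ fails (~teal | mild | ~wind)
  T T T F  ✓ satisfies all
  T T T T  ✗ fails (~snow | ~mild)
3 of the 16 rows are models.

3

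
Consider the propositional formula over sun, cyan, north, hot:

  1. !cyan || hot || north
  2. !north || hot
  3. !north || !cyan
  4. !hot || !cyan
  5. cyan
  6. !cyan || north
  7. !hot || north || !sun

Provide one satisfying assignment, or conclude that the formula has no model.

UNSATISFIABLE

From the singleton clause (cyan), cyan = true.
From the singleton clause (!north), north = false.
That conflicts with the unit clause (north).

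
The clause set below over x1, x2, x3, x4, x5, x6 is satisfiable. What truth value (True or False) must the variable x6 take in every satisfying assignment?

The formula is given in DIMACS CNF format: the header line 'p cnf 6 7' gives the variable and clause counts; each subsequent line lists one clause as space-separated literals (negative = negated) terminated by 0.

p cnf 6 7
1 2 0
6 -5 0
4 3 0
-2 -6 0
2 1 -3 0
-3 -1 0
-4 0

Suppose x6 = True.
Unit clause (¬x2) forces x2 = False.
Unit clause (x1) forces x1 = True.
Unit clause (¬x3) forces x3 = False.
Unit clause (x4) forces x4 = True.
But (¬x4) is also a unit clause — contradiction.
So every satisfying assignment has x6 = False.

False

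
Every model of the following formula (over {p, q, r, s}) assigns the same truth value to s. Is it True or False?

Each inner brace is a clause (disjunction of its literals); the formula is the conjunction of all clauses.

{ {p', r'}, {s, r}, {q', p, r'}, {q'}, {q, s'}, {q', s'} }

Suppose s = 1.
From the singleton clause (q'), q = 0.
But (q) is also a unit clause — contradiction.
So every satisfying assignment has s = False.

False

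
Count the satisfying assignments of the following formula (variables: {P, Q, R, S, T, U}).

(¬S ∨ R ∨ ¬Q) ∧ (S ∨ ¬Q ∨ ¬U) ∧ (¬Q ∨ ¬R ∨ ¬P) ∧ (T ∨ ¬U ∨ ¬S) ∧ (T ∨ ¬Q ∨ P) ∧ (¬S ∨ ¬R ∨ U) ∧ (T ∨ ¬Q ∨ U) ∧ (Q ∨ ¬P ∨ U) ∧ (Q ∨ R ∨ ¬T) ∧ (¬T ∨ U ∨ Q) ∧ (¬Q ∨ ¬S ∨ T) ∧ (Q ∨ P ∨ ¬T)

There are 2^6 = 64 truth assignments over (P, Q, R, S, T, U).
Split on Q. With Q = True, the clauses containing Q are satisfied and ¬Q drops from the rest; 4 of the 2^5 = 32 assignments to the other variables satisfy what remains.
With Q = False, by the same count on the reduced clause set, 9 assignments work.
(One model: P=F, Q=F, R=F, S=F, T=F, U=F.)
Total: 4 + 9 = 13.

13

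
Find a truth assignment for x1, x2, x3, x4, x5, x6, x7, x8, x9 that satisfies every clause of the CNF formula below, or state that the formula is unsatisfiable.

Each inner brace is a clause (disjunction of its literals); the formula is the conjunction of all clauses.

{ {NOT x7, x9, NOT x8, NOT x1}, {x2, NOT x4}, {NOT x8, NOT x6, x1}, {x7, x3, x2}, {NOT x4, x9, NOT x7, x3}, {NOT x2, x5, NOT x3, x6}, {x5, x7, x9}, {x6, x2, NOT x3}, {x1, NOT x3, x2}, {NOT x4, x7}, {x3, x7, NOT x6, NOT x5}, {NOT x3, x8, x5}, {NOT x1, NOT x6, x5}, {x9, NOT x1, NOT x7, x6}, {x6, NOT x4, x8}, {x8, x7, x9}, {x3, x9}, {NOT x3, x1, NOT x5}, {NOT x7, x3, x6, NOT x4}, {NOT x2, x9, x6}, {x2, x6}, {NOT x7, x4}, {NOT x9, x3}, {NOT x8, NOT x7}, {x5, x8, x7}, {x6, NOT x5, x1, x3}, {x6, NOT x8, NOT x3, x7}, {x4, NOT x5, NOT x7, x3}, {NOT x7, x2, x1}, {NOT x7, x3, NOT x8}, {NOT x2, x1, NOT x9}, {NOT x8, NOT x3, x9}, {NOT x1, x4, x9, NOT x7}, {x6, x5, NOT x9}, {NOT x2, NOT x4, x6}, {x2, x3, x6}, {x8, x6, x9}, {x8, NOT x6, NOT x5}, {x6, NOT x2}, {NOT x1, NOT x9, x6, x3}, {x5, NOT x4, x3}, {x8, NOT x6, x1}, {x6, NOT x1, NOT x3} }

x1: true,  x2: true,  x3: true,  x4: false,  x5: true,  x6: true,  x7: false,  x8: true,  x9: true

Try x2 = true.
Unit clause (x6) forces x6 = true.
Try x8 = true.
Unit clause (x1) forces x1 = true.
Unit clause (x5) forces x5 = true.
Unit clause (NOT x7) forces x7 = false.
Unit clause (NOT x4) forces x4 = false.
Unit clause (x3) forces x3 = true.
Unit clause (x9) forces x9 = true.
This assignment satisfies each clause.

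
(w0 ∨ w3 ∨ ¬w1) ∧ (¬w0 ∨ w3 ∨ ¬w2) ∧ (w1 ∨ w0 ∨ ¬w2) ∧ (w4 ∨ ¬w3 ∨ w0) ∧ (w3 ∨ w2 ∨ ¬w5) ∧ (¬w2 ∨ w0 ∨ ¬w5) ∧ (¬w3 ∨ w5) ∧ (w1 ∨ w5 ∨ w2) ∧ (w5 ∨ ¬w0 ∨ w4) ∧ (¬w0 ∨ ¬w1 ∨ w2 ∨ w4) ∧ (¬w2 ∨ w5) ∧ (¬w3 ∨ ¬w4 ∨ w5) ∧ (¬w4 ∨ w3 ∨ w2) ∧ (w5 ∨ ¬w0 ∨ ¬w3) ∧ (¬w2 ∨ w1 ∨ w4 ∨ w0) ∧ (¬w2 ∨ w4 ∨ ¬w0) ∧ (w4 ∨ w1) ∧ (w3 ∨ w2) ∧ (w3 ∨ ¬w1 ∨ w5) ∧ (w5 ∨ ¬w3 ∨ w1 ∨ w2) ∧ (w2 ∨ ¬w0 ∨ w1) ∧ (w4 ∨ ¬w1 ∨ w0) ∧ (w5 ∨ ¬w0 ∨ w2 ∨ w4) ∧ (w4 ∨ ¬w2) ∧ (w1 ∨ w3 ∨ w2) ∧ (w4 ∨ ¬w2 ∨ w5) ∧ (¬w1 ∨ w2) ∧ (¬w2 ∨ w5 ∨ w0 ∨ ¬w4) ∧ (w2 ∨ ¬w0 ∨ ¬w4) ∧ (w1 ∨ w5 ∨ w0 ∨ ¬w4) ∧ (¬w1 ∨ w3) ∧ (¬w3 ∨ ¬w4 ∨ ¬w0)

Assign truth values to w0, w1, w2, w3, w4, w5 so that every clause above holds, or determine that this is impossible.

Branch on w3: set w3 = True.
(w5) alone gives w5 = True.
Branch on w4: set w4 = True.
(¬w0) alone gives w0 = False.
(¬w2) alone gives w2 = False.
(¬w1) alone gives w1 = False.
This assignment satisfies each clause.

w0=False, w1=False, w2=False, w3=True, w4=True, w5=True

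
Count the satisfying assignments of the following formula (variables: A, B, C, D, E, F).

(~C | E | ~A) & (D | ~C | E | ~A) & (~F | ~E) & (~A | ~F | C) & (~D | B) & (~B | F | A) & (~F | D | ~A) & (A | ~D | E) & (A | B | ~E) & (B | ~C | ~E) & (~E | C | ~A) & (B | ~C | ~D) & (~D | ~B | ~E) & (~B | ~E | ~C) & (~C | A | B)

7

There are 2^6 = 64 truth assignments over (A, B, C, D, E, F).
Split on B. With B = 1, the clauses containing B are satisfied and ~B drops from the rest; 4 of the 2^5 = 32 assignments to the other variables satisfy what remains.
With B = 0, by the same count on the reduced clause set, 3 assignments work.
Total: 4 + 3 = 7.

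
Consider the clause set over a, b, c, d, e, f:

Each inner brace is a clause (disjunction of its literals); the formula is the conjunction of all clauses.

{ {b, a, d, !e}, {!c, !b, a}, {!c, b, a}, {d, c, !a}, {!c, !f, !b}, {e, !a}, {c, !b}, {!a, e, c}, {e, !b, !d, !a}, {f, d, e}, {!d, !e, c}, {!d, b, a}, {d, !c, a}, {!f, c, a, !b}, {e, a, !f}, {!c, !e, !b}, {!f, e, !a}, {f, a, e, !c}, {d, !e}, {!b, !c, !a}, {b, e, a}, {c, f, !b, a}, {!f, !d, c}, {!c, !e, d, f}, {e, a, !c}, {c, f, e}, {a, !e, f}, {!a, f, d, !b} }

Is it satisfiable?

Yes

Suppose e = true.
(d) alone gives d = true.
(c) alone gives c = true.
(!b) alone gives b = false.
(a) alone gives a = true.
All clauses hold; f can take either value.
A satisfying assignment: a ↦ true,  b ↦ false,  c ↦ true,  d ↦ true,  e ↦ true,  f ↦ true.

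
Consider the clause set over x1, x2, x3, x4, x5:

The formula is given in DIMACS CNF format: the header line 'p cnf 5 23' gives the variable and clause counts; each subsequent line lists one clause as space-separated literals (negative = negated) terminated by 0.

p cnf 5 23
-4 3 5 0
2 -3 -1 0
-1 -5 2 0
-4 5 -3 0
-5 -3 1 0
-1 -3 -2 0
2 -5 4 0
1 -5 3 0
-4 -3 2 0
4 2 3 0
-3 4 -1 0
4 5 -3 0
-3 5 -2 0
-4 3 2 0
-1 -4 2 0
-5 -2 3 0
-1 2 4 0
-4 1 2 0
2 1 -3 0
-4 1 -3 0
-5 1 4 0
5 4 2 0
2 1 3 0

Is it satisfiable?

Try x4 = False.
Try x2 = True.
Try x1 = True.
From the singleton clause (¬x3), x3 = False.
From the singleton clause (¬x5), x5 = False.
All clauses are satisfied.
A satisfying assignment: x1 ↦ True, x2 ↦ True, x3 ↦ False, x4 ↦ False, x5 ↦ False.

Satisfiable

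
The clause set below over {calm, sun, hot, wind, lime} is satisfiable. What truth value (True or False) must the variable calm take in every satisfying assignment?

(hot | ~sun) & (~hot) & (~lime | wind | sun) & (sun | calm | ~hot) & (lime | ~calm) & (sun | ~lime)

Suppose calm = 1.
(~hot) alone gives hot = 0.
(~sun) alone gives sun = 0.
(lime) alone gives lime = 1.
That conflicts with the unit clause (~lime).
So every satisfying assignment has calm = False.

False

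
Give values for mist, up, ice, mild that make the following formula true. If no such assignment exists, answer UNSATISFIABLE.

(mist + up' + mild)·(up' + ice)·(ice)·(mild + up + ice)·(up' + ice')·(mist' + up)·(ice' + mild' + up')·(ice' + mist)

UNSATISFIABLE

From the singleton clause (ice), ice = 1.
From the singleton clause (up'), up = 0.
From the singleton clause (mist'), mist = 0.
That conflicts with the unit clause (mist).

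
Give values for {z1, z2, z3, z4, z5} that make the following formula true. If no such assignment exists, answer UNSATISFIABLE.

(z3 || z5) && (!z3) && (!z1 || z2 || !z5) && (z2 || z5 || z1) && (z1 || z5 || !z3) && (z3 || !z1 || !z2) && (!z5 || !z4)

From the singleton clause (!z3), z3 = false.
From the singleton clause (z5), z5 = true.
From the singleton clause (!z4), z4 = false.
Branch on z1: set z1 = false.
No clause remains; z2 is free.

z1=false, z2=true, z3=false, z4=false, z5=true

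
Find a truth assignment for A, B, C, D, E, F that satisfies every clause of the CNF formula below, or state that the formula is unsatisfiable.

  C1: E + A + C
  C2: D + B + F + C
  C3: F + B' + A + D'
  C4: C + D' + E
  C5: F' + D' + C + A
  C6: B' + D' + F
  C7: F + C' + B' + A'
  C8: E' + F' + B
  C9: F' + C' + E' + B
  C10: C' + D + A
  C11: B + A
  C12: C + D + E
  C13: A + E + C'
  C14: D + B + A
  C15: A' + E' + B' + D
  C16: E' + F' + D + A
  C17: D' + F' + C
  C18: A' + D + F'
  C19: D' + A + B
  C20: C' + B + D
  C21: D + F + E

Branch on B: set B = 1.
Branch on D: set D = 1.
From the singleton clause (F), F = 1.
From the singleton clause (C), C = 1.
Branch on A: set A = 1.
Every clause is now satisfied; E is unconstrained.

A: 1, B: 1, C: 1, D: 1, E: 1, F: 1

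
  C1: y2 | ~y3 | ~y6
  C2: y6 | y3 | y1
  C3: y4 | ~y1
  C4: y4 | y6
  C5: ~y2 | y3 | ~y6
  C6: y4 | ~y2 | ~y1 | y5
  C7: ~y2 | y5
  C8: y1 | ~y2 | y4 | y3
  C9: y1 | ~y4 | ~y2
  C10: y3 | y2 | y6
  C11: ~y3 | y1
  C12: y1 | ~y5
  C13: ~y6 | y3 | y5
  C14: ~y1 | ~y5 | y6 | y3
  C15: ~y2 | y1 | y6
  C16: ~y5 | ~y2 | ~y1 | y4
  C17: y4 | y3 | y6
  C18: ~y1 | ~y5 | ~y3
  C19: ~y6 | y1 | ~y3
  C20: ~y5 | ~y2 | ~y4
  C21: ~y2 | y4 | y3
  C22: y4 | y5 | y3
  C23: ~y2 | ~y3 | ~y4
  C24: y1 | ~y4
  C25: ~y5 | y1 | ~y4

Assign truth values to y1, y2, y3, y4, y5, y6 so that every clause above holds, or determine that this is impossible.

y1 ↦ 1, y2 ↦ 0, y3 ↦ 1, y4 ↦ 1, y5 ↦ 0, y6 ↦ 0

Case y4 = 1:
Unit clause (y1) forces y1 = 1.
Case y2 = 0:
Case y3 = 1:
Unit clause (~y6) forces y6 = 0.
Unit clause (~y5) forces y5 = 0.
Every clause now holds.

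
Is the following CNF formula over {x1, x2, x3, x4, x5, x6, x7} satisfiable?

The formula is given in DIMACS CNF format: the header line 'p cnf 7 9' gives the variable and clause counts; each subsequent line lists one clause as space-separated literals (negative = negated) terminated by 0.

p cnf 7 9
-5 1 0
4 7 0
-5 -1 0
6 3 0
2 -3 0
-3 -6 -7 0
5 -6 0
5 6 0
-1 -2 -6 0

Case x5 = False:
Unit clause (¬x6) forces x6 = False.
But (x6) is also a unit clause — contradiction.
Undo x5 and try x5 = True.
Unit clause (x1) forces x1 = True.
But (¬x1) is also a unit clause — contradiction.
Either choice for x5 ends in contradiction.
No assignment satisfies every clause.

No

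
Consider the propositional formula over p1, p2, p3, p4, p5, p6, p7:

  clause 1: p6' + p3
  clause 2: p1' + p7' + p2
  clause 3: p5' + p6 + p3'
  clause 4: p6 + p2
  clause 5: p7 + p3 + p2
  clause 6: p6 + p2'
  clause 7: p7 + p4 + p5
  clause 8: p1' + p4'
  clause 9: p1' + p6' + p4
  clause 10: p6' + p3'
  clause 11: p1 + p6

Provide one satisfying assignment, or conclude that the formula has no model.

UNSATISFIABLE

Try p6 = 0.
(p2) alone gives p2 = 1.
That conflicts with the unit clause (p2').
Backtrack on p6: now try p6 = 1.
(p3) alone gives p3 = 1.
That conflicts with the unit clause (p3').
Either choice for p6 ends in contradiction.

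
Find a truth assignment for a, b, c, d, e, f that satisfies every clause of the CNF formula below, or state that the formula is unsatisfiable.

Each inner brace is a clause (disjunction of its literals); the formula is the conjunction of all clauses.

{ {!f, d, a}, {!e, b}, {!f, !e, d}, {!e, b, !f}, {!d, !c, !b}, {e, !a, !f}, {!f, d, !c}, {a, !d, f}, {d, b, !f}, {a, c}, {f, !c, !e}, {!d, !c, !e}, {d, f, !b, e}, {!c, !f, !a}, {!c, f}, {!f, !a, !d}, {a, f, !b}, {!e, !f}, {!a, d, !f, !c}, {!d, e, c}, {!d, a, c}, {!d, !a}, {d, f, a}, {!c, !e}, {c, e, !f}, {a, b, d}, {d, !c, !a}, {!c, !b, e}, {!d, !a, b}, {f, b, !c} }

Case e = true:
From the singleton clause (b), b = true.
From the singleton clause (!f), f = false.
From the singleton clause (!c), c = false.
From the singleton clause (a), a = true.
From the singleton clause (!d), d = false.
All clauses are satisfied.

a ↦ true,  b ↦ true,  c ↦ false,  d ↦ false,  e ↦ true,  f ↦ false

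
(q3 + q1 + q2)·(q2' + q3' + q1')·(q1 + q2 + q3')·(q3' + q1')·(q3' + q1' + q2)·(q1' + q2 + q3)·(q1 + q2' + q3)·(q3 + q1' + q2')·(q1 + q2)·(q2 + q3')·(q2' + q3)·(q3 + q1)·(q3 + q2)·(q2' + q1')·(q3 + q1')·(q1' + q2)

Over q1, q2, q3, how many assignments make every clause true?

There are 2^3 = 8 truth assignments over (q1, q2, q3).
Split on q3. With q3 = 1, the clauses containing q3 are satisfied and q3' drops from the rest; 1 of the 2^2 = 4 assignments to the other variables satisfy what remains.
With q3 = 0, by the same count on the reduced clause set, 0 assignments work.
(One model: q1=F, q2=T, q3=T.)
Total: 1 + 0 = 1.

1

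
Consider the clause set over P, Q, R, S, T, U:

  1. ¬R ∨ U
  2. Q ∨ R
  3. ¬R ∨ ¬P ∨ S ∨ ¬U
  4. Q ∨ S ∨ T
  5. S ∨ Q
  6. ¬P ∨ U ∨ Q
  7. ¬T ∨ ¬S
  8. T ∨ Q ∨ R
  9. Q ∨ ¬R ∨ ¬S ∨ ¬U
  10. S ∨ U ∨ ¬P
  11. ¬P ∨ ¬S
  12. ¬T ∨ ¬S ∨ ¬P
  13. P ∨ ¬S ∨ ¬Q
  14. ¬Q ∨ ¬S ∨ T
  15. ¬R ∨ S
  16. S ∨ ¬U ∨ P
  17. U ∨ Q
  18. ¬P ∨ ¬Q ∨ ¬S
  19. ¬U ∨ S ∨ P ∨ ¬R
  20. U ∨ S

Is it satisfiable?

Case R = False:
From the singleton clause (Q), Q = True.
Case T = True:
From the singleton clause (¬S), S = False.
From the singleton clause (U), U = True.
From the singleton clause (P), P = True.
Every clause now holds.
A satisfying assignment: P=True, Q=True, R=False, S=False, T=True, U=True.

Yes, satisfiable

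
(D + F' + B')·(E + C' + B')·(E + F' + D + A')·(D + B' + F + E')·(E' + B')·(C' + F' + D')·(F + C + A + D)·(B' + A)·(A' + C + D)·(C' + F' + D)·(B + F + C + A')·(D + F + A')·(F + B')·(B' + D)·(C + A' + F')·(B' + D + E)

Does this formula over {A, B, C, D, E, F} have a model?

Satisfiable

Case E = 1:
The clause (B') is unit, so B = 0.
Case C = 0:
Case A = 0:
Case F = 1:
No clause remains; D is free.
A satisfying assignment: A: 0, B: 0, C: 0, D: 1, E: 1, F: 1.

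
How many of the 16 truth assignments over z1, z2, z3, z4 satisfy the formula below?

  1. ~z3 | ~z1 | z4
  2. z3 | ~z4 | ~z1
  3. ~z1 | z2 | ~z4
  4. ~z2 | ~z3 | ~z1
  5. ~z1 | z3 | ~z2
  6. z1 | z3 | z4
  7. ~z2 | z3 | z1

6

There are 2^4 = 16 truth assignments over (z1, z2, z3, z4).
Check each against the 7 clauses (columns in the order z1, z2, z3, z4):
  F F F F  ✗ fails (z1 | z3 | z4)
  F F F T  ✓ satisfies all
  F F T F  ✓ satisfies all
  F F T T  ✓ satisfies all
  F T F F  ✗ fails (z1 | z3 | z4)
  F T F T  ✗ fails (~z2 | z3 | z1)
  F T T F  ✓ satisfies all
  F T T T  ✓ satisfies all
  T F F F  ✓ satisfies all
  T F F T  ✗ fails (z3 | ~z4 | ~z1)
  T F T F  ✗ fails (~z3 | ~z1 | z4)
  T F T T  ✗ fails (~z1 | z2 | ~z4)
  T T F F  ✗ fails (~z1 | z3 | ~z2)
  T T F T  ✗ fails (z3 | ~z4 | ~z1)
  T T T F  ✗ fails (~z3 | ~z1 | z4)
  T T T T  ✗ fails (~z2 | ~z3 | ~z1)
6 of the 16 rows are models.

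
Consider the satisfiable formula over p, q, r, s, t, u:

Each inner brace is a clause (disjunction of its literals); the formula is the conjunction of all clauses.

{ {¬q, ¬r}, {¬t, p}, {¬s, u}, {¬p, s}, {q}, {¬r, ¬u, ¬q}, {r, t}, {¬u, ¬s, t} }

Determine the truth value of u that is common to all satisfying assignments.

Suppose u = False.
From the singleton clause (¬s), s = False.
From the singleton clause (¬p), p = False.
From the singleton clause (¬t), t = False.
From the singleton clause (q), q = True.
From the singleton clause (¬r), r = False.
That conflicts with the unit clause (r).
So every satisfying assignment has u = True.

True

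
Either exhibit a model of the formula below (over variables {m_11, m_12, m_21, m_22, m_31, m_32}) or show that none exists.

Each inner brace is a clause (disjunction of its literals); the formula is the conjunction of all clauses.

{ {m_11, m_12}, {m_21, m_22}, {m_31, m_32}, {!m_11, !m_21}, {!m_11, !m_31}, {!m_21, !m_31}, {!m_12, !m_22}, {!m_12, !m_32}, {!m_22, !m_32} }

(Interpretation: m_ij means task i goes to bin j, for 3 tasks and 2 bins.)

UNSATISFIABLE

Case m_11 = true:
The clause (!m_21) is unit, so m_21 = false.
The clause (m_22) is unit, so m_22 = true.
The clause (!m_31) is unit, so m_31 = false.
The clause (m_32) is unit, so m_32 = true.
Now (!m_32) is unsatisfied and unit — conflict.
That branch fails; take m_11 = false instead.
The clause (m_12) is unit, so m_12 = true.
The clause (!m_22) is unit, so m_22 = false.
The clause (m_21) is unit, so m_21 = true.
The clause (!m_31) is unit, so m_31 = false.
The clause (m_32) is unit, so m_32 = true.
Now (!m_32) is unsatisfied and unit — conflict.
Both values of m_11 lead to a conflict.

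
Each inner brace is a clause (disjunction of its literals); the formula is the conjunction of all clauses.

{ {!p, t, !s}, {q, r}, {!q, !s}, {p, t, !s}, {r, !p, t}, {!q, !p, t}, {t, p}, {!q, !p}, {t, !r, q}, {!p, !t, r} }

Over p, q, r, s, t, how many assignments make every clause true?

There are 2^5 = 32 truth assignments over (p, q, r, s, t).
Split on r. With r = true, the clauses containing r are satisfied and !r drops from the rest; 5 of the 2^4 = 16 assignments to the other variables satisfy what remains.
With r = false, by the same count on the reduced clause set, 1 assignment works.
Total: 5 + 1 = 6.

6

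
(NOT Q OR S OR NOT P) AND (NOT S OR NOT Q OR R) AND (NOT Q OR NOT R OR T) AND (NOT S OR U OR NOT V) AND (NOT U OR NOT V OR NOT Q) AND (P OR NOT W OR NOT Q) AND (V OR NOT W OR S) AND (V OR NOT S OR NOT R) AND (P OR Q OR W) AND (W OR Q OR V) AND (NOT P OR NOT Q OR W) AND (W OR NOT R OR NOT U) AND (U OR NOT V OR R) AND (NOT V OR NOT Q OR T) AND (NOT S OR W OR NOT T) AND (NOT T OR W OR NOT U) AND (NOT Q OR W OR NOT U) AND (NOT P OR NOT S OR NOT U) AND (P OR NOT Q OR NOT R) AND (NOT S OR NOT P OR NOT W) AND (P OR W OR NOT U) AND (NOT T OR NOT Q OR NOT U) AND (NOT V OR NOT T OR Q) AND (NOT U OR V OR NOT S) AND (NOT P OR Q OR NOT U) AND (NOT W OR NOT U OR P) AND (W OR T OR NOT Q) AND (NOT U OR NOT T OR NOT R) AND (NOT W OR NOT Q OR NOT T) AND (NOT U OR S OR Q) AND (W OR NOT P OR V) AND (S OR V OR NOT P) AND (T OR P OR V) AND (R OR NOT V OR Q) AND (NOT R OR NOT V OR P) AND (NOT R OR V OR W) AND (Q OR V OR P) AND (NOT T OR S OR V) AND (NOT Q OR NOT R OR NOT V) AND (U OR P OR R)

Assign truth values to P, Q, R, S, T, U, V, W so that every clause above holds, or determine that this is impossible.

Suppose Q = false.
Suppose P = true.
From the singleton clause (NOT U), U = false.
Suppose S = false.
From the singleton clause (V), V = true.
From the singleton clause (R), R = true.
From the singleton clause (NOT T), T = false.
No clause remains; W is free.

P: true; Q: false; R: true; S: false; T: false; U: false; V: true; W: true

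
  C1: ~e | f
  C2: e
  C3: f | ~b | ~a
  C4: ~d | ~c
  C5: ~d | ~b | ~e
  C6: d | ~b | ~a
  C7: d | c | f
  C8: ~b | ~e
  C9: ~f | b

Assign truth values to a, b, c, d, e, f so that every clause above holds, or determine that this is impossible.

UNSATISFIABLE

(e) alone gives e = 1.
(f) alone gives f = 1.
(~b) alone gives b = 0.
Now (b) is unsatisfied and unit — conflict.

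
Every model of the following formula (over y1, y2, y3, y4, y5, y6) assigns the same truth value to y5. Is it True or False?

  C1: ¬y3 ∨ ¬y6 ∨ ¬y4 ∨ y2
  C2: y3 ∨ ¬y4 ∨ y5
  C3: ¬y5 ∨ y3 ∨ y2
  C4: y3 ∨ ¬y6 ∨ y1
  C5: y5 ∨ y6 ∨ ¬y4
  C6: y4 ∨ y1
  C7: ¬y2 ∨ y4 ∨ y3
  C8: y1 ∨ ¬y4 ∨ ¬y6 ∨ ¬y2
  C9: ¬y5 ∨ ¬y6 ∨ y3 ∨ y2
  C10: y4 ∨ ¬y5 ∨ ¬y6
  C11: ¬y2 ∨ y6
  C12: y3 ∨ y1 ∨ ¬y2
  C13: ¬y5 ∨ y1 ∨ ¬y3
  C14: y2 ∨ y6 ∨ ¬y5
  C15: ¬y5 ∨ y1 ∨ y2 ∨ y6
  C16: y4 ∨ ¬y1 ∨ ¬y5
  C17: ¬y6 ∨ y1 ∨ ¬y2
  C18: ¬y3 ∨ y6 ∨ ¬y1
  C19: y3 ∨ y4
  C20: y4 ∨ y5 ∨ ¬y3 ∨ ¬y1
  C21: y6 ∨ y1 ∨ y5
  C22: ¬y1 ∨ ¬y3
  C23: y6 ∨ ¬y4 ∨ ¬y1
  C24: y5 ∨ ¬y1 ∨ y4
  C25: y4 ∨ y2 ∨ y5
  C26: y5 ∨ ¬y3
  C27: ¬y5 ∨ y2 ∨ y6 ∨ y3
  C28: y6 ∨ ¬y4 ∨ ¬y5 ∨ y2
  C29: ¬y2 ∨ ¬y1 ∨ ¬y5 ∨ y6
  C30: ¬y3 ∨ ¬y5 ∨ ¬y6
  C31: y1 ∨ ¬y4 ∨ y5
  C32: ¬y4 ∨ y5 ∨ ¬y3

Suppose y5 = False.
From the singleton clause (¬y3), y3 = False.
From the singleton clause (¬y4), y4 = False.
Now (y4) is unsatisfied and unit — conflict.
So every satisfying assignment has y5 = True.

True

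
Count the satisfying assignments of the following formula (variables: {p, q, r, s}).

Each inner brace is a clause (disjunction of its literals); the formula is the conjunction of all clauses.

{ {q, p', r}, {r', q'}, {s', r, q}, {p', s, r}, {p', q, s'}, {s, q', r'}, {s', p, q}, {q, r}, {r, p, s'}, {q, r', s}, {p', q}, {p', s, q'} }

There are 2^4 = 16 truth assignments over (p, q, r, s).
Check each against the 12 clauses (columns in the order p, q, r, s):
  F F F F  ✗ fails (q + r)
  F F F T  ✗ fails (s' + r + q)
  F F T F  ✗ fails (q + r' + s)
  F F T T  ✗ fails (s' + p + q)
  F T F F  ✓ satisfies all
  F T F T  ✗ fails (r + p + s')
  F T T F  ✗ fails (r' + q')
  F T T T  ✗ fails (r' + q')
  T F F F  ✗ fails (q + p' + r)
  T F F T  ✗ fails (q + p' + r)
  T F T F  ✗ fails (q + r' + s)
  T F T T  ✗ fails (p' + q + s')
  T T F F  ✗ fails (p' + s + r)
  T T F T  ✓ satisfies all
  T T T F  ✗ fails (r' + q')
  T T T T  ✗ fails (r' + q')
2 of the 16 rows are models.

2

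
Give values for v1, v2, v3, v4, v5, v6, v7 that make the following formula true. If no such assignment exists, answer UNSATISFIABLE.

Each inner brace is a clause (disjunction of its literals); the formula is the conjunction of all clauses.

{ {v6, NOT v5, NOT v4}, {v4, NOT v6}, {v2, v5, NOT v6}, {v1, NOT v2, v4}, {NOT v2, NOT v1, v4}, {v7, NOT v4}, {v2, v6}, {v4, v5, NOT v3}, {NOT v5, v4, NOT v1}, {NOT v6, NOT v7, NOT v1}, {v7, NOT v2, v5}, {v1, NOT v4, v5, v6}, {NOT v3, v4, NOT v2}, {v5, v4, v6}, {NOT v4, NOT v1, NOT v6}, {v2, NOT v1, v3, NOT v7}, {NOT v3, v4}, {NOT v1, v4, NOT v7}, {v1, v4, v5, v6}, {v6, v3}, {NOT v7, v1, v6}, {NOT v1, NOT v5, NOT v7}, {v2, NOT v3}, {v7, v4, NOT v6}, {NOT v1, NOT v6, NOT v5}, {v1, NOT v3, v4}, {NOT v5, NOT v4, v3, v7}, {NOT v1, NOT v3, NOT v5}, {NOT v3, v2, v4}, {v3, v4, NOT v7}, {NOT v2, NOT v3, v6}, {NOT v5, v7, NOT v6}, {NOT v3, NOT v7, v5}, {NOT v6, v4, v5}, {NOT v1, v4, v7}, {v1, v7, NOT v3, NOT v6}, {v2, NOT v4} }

v1 ↦ false; v2 ↦ true; v3 ↦ true; v4 ↦ true; v5 ↦ true; v6 ↦ true; v7 ↦ true

Branch on v4: set v4 = true.
The clause (v7) is unit, so v7 = true.
The clause (v2) is unit, so v2 = true.
Branch on v6: set v6 = true.
The clause (NOT v1) is unit, so v1 = false.
Branch on v3: set v3 = true.
The clause (v5) is unit, so v5 = true.
All clauses are satisfied.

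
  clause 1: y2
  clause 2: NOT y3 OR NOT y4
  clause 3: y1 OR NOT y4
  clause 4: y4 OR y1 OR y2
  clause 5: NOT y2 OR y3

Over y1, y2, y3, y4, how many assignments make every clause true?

2

There are 2^4 = 16 truth assignments over (y1, y2, y3, y4).
Split on y1. With y1 = true, the clauses containing y1 are satisfied and NOT y1 drops from the rest; 1 of the 2^3 = 8 assignments to the other variables satisfy what remains.
With y1 = false, by the same count on the reduced clause set, 1 assignment works.
(One model: y1=F, y2=T, y3=T, y4=F.)
Total: 1 + 1 = 2.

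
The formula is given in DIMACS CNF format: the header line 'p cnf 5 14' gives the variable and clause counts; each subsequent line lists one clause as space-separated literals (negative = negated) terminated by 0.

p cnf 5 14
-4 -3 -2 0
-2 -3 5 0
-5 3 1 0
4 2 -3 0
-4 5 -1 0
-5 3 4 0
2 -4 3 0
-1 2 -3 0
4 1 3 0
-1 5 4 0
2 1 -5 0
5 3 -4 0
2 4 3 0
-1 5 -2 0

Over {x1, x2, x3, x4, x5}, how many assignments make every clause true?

4

There are 2^5 = 32 truth assignments over (x1, x2, x3, x4, x5).
Split on x4. With x4 = True, the clauses containing x4 are satisfied and ¬x4 drops from the rest; 2 of the 2^4 = 16 assignments to the other variables satisfy what remains.
With x4 = False, by the same count on the reduced clause set, 2 assignments work.
Total: 2 + 2 = 4.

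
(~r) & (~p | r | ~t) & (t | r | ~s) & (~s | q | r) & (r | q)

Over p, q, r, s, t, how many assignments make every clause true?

There are 2^5 = 32 truth assignments over (p, q, r, s, t).
Split on r. With r = 1, the clauses containing r are satisfied and ~r drops from the rest; 0 of the 2^4 = 16 assignments to the other variables satisfy what remains.
With r = 0, by the same count on the reduced clause set, 4 assignments work.
(One model: p=F, q=T, r=F, s=F, t=F.)
Total: 0 + 4 = 4.

4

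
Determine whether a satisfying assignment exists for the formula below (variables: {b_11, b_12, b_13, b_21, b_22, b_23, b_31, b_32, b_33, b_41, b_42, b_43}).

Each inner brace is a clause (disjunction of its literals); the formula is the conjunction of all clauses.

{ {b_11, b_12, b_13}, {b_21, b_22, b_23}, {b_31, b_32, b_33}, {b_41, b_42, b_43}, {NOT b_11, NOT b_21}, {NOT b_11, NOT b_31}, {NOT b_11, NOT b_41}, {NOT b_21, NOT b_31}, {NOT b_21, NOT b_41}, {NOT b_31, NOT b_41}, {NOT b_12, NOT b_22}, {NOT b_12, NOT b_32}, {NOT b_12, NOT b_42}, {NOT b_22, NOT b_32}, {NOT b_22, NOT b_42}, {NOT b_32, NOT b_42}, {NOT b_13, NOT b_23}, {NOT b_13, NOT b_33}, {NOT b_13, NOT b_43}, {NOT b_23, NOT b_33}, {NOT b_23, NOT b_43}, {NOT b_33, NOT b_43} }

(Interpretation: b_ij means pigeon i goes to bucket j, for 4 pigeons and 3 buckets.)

No

Case b_11 = false:
Case b_12 = true:
Unit clause (NOT b_22) forces b_22 = false.
Unit clause (NOT b_32) forces b_32 = false.
Unit clause (NOT b_42) forces b_42 = false.
Case b_21 = true:
Unit clause (NOT b_31) forces b_31 = false.
Unit clause (b_33) forces b_33 = true.
Unit clause (NOT b_41) forces b_41 = false.
Unit clause (b_43) forces b_43 = true.
That conflicts with the unit clause (NOT b_43).
So b_21 must be the other value — set b_21 = false.
Unit clause (b_23) forces b_23 = true.
Unit clause (NOT b_13) forces b_13 = false.
Unit clause (NOT b_33) forces b_33 = false.
Unit clause (b_31) forces b_31 = true.
Unit clause (NOT b_41) forces b_41 = false.
Unit clause (b_43) forces b_43 = true.
That conflicts with the unit clause (NOT b_43).
Both values of b_21 lead to a conflict.
So b_12 must be the other value — set b_12 = false.
Unit clause (b_13) forces b_13 = true.
Unit clause (NOT b_23) forces b_23 = false.
Unit clause (NOT b_33) forces b_33 = false.
Unit clause (NOT b_43) forces b_43 = false.
Case b_21 = true:
Unit clause (NOT b_31) forces b_31 = false.
Unit clause (b_32) forces b_32 = true.
Unit clause (NOT b_41) forces b_41 = false.
Unit clause (b_42) forces b_42 = true.
That conflicts with the unit clause (NOT b_42).
So b_21 must be the other value — set b_21 = false.
Unit clause (b_22) forces b_22 = true.
Unit clause (NOT b_32) forces b_32 = false.
Unit clause (b_31) forces b_31 = true.
Unit clause (NOT b_41) forces b_41 = false.
Unit clause (b_42) forces b_42 = true.
That conflicts with the unit clause (NOT b_42).
Both values of b_21 lead to a conflict.
Both values of b_12 lead to a conflict.
So b_11 must be the other value — set b_11 = true.
Unit clause (NOT b_21) forces b_21 = false.
Unit clause (NOT b_31) forces b_31 = false.
Unit clause (NOT b_41) forces b_41 = false.
Case b_22 = true:
Unit clause (NOT b_12) forces b_12 = false.
Unit clause (NOT b_32) forces b_32 = false.
Unit clause (b_33) forces b_33 = true.
Unit clause (NOT b_42) forces b_42 = false.
Unit clause (b_43) forces b_43 = true.
That conflicts with the unit clause (NOT b_43).
So b_22 must be the other value — set b_22 = false.
Unit clause (b_23) forces b_23 = true.
Unit clause (NOT b_13) forces b_13 = false.
Unit clause (NOT b_33) forces b_33 = false.
Unit clause (b_32) forces b_32 = true.
Unit clause (NOT b_12) forces b_12 = false.
Unit clause (NOT b_42) forces b_42 = false.
Unit clause (b_43) forces b_43 = true.
That conflicts with the unit clause (NOT b_43).
Both values of b_22 lead to a conflict.
Both values of b_11 lead to a conflict.
No assignment satisfies every clause.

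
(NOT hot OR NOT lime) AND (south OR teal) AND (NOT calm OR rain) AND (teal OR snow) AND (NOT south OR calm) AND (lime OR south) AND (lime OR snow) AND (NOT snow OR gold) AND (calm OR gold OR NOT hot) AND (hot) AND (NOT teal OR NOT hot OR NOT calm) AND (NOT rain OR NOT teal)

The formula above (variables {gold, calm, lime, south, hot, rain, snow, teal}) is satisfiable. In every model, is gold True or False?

Suppose gold = false.
The clause (NOT snow) is unit, so snow = false.
The clause (teal) is unit, so teal = true.
The clause (lime) is unit, so lime = true.
The clause (NOT hot) is unit, so hot = false.
But (hot) is also a unit clause — contradiction.
So every satisfying assignment has gold = True.

True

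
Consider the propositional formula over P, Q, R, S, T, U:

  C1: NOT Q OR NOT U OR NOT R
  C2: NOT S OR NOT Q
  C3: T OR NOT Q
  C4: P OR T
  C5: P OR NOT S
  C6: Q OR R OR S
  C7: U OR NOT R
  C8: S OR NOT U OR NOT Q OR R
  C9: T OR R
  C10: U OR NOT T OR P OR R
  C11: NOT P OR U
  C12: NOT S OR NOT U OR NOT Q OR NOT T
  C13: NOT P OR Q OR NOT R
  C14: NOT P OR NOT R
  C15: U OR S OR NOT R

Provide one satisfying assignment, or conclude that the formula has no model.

P ↦ true,  Q ↦ false,  R ↦ false,  S ↦ true,  T ↦ true,  U ↦ true

Case S = true:
(NOT Q) alone gives Q = false.
(P) alone gives P = true.
(U) alone gives U = true.
(NOT R) alone gives R = false.
(T) alone gives T = true.
This assignment satisfies each clause.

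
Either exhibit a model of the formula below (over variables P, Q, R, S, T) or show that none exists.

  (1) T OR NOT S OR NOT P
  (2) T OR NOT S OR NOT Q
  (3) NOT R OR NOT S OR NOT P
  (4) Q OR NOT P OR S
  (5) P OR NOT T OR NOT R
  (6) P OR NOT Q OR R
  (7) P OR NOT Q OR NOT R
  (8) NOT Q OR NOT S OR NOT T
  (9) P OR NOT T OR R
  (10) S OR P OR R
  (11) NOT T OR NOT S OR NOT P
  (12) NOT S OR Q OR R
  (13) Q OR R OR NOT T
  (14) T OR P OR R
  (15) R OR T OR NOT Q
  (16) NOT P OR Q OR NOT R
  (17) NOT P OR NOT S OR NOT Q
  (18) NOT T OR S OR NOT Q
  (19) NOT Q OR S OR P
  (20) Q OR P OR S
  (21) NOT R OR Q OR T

P ↦ true, Q ↦ true, R ↦ true, S ↦ false, T ↦ false

Try T = false.
Try S = false.
Try Q = true.
From the singleton clause (R), R = true.
From the singleton clause (P), P = true.
Every clause now holds.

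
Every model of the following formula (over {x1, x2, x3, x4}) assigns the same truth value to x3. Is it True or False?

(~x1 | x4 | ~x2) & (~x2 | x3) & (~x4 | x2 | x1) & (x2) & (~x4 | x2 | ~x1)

True

Suppose x3 = 0.
From the singleton clause (~x2), x2 = 0.
That conflicts with the unit clause (x2).
So every satisfying assignment has x3 = True.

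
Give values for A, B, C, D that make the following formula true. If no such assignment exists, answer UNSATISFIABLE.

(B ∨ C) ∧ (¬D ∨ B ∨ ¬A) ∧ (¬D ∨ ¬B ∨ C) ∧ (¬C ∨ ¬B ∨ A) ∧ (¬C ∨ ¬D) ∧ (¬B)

The clause (¬B) is unit, so B = False.
The clause (C) is unit, so C = True.
The clause (¬D) is unit, so D = False.
All clauses hold; A can take either value.

A ↦ True,  B ↦ False,  C ↦ True,  D ↦ False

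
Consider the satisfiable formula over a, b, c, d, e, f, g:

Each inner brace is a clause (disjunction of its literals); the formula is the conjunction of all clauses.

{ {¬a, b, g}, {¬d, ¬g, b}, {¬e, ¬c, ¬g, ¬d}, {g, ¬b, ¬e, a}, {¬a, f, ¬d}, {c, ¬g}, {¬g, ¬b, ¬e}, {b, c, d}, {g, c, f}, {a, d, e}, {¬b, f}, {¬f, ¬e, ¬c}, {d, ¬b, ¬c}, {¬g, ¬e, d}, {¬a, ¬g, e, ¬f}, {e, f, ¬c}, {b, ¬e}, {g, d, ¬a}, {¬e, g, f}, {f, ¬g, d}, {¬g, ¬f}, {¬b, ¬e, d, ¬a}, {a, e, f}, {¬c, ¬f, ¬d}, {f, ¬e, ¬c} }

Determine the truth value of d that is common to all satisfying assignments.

Suppose d = False.
Branch on c: set c = True.
(¬b) alone gives b = False.
(¬e) alone gives e = False.
(a) alone gives a = True.
(g) alone gives g = True.
(¬f) alone gives f = False.
That conflicts with the unit clause (f).
So c must be the other value — set c = False.
(¬g) alone gives g = False.
(b) alone gives b = True.
(f) alone gives f = True.
(¬a) alone gives a = False.
(¬e) alone gives e = False.
That conflicts with the unit clause (e).
Either choice for c ends in contradiction.
So every satisfying assignment has d = True.

True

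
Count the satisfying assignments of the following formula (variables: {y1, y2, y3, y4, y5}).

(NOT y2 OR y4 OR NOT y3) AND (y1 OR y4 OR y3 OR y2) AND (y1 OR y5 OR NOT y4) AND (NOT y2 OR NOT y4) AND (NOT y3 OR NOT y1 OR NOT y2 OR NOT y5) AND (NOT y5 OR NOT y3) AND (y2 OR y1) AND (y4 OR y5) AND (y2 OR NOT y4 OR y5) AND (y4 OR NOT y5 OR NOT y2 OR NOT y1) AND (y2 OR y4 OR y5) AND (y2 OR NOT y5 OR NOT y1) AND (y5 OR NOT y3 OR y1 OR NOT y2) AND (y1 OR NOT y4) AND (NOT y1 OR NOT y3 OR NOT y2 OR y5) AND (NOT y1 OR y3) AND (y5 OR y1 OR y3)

There are 2^5 = 32 truth assignments over (y1, y2, y3, y4, y5).
Split on y5. With y5 = true, the clauses containing y5 are satisfied and NOT y5 drops from the rest; 1 of the 2^4 = 16 assignments to the other variables satisfy what remains.
With y5 = false, by the same count on the reduced clause set, 0 assignments work.
Total: 1 + 0 = 1.

1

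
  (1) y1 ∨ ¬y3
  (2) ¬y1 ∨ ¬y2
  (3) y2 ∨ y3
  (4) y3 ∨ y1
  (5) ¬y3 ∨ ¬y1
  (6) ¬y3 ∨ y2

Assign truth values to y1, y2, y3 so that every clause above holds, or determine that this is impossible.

Try y1 = True.
Unit clause (¬y2) forces y2 = False.
Unit clause (y3) forces y3 = True.
But (¬y3) is also a unit clause — contradiction.
Undo y1 and try y1 = False.
Unit clause (¬y3) forces y3 = False.
But (y3) is also a unit clause — contradiction.
Either choice for y1 ends in contradiction.

UNSATISFIABLE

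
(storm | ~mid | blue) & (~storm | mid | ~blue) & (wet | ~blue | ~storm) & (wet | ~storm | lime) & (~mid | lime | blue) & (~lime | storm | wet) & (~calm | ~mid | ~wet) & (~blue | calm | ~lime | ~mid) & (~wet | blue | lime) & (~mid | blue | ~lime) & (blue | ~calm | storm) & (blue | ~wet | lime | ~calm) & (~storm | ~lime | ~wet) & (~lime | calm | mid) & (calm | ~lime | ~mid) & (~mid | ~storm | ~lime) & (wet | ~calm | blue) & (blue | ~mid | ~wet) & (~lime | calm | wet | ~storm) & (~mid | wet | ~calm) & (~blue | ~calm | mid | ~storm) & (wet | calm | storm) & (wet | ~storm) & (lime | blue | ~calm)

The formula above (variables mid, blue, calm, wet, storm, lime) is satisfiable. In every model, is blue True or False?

True

Suppose blue = 0.
Branch on storm: set storm = 1.
(wet) alone gives wet = 1.
(lime) alone gives lime = 1.
Now (~lime) is unsatisfied and unit — conflict.
So storm must be the other value — set storm = 0.
(~mid) alone gives mid = 0.
(~calm) alone gives calm = 0.
(~lime) alone gives lime = 0.
(~wet) alone gives wet = 0.
Now (wet) is unsatisfied and unit — conflict.
Both values of storm lead to a conflict.
So every satisfying assignment has blue = True.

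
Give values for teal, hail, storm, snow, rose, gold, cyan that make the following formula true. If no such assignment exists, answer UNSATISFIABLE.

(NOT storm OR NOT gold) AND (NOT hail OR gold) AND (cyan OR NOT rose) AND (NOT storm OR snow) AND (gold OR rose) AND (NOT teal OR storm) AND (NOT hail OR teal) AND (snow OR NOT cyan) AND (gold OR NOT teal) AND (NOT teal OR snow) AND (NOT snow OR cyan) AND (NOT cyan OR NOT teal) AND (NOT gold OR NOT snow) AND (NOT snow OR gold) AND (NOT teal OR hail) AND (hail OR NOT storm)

teal ↦ false, hail ↦ false, storm ↦ false, snow ↦ false, rose ↦ false, gold ↦ true, cyan ↦ false

Try storm = false.
From the singleton clause (NOT teal), teal = false.
From the singleton clause (NOT hail), hail = false.
Try cyan = false.
From the singleton clause (NOT rose), rose = false.
From the singleton clause (gold), gold = true.
From the singleton clause (NOT snow), snow = false.
This assignment satisfies each clause.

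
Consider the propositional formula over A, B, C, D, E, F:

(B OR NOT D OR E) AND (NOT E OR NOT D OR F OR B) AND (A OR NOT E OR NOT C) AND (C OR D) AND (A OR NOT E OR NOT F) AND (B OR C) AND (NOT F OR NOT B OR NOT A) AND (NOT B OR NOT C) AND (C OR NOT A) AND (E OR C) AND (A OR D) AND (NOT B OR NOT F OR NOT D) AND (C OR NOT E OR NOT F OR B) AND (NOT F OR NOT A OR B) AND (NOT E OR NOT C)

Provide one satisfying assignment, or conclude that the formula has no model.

Try C = false.
The clause (D) is unit, so D = true.
The clause (B) is unit, so B = true.
The clause (NOT A) is unit, so A = false.
The clause (E) is unit, so E = true.
The clause (NOT F) is unit, so F = false.
All clauses are satisfied.

A=false; B=true; C=false; D=true; E=true; F=false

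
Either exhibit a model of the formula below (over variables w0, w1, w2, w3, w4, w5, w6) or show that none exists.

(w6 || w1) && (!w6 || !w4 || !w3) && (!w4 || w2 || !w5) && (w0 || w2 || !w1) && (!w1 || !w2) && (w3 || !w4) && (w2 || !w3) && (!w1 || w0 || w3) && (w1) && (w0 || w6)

w0=true,  w1=true,  w2=false,  w3=false,  w4=false,  w5=false,  w6=false

The clause (w1) is unit, so w1 = true.
The clause (!w2) is unit, so w2 = false.
The clause (w0) is unit, so w0 = true.
The clause (!w3) is unit, so w3 = false.
The clause (!w4) is unit, so w4 = false.
All clauses hold; w5, w6 can take either value.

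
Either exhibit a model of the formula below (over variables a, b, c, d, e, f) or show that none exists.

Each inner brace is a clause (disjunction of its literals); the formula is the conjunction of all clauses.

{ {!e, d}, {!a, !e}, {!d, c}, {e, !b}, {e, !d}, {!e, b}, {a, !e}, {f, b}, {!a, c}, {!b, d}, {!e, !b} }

Case e = false:
(!b) alone gives b = false.
(!d) alone gives d = false.
(f) alone gives f = true.
Case a = false:
All clauses hold; c can take either value.

a ↦ false, b ↦ false, c ↦ true, d ↦ false, e ↦ false, f ↦ true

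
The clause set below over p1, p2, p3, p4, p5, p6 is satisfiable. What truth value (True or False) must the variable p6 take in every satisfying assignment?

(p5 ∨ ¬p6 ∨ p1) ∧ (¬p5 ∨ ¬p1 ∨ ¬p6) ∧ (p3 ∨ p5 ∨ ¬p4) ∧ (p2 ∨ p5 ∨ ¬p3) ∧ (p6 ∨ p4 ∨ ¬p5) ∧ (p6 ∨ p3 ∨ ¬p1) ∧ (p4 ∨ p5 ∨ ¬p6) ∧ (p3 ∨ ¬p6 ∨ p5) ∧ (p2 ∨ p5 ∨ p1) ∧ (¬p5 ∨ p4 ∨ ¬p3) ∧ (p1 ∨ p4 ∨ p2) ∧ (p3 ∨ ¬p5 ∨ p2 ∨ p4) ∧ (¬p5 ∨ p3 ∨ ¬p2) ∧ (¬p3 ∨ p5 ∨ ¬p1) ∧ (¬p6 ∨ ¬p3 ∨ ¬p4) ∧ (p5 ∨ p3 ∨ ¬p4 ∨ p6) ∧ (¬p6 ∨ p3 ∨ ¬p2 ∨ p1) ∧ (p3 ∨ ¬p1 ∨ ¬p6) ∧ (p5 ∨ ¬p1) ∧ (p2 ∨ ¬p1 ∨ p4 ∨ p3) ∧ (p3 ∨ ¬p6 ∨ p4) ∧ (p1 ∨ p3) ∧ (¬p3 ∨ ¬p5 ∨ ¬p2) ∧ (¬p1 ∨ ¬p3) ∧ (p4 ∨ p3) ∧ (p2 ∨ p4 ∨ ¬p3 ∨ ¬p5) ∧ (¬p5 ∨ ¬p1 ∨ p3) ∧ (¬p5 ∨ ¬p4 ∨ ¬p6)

False

Suppose p6 = True.
Suppose p5 = True.
Unit clause (¬p1) forces p1 = False.
Unit clause (p3) forces p3 = True.
Unit clause (p4) forces p4 = True.
That conflicts with the unit clause (¬p4).
Undo p5 and try p5 = False.
Unit clause (p1) forces p1 = True.
That conflicts with the unit clause (¬p1).
Neither p5 = True nor p5 = False works.
So every satisfying assignment has p6 = False.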